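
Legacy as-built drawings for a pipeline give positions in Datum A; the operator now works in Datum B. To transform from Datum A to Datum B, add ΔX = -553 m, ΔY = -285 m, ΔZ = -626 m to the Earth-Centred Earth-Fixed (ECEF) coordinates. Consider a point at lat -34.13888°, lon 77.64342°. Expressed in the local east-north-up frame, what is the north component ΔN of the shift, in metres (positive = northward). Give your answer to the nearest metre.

ΔN = -741 m

The local north axis is (−sin φ cos λ, −sin φ sin λ, cos φ), giving ΔN = -66.412 − 156.237 − 518.127 = -740.78 m.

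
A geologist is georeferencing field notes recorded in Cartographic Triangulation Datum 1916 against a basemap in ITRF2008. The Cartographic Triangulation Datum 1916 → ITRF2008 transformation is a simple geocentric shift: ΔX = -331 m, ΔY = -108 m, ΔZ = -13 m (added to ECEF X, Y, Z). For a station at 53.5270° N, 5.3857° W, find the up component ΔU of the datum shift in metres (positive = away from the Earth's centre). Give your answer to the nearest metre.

ΔU = -200 m

At φ = 53.5270°, λ = -5.3857°: sin φ = 0.804137, cos φ = 0.594444, sin λ = -0.093860, cos λ = 0.995585.
ΔU = cos φ cos λ·ΔX + cos φ sin λ·ΔY + sin φ·ΔZ = (0.594444)(0.995585)(-331) + (0.594444)(-0.093860)(-108) + (0.804137)(-13) = -200.32 m.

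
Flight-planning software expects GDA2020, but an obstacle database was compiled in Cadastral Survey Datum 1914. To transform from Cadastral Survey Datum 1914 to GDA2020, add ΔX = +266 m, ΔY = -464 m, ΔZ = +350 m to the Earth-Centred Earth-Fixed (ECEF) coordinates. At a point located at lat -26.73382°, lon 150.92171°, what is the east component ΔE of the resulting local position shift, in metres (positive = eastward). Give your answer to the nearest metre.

ΔE = 276 m

The local east axis at (φ, λ) is (−sin λ, cos λ, 0), so ΔE = −sin(150.92171°)·266 + cos(150.92171°)·(-464) = 276.24 m.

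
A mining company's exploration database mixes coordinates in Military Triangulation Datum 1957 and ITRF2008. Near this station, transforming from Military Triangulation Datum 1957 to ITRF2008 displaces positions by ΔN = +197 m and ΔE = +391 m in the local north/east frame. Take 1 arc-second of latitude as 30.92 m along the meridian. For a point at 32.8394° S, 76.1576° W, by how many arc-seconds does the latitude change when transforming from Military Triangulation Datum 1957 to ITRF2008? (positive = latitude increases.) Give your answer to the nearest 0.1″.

Δφ = 6.4″

1″ of latitude = 30.92 m, so Δφ = 197.0 / 30.92 = 6.371″.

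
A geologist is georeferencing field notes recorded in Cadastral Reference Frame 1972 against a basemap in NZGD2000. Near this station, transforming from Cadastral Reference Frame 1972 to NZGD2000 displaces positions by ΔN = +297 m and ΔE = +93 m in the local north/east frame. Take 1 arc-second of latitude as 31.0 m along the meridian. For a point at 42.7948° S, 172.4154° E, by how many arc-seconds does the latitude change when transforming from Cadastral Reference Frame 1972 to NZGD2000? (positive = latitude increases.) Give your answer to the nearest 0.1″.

Δφ = 9.6″

1″ of latitude = 31.00 m, so Δφ = 297.0 / 31.00 = 9.581″.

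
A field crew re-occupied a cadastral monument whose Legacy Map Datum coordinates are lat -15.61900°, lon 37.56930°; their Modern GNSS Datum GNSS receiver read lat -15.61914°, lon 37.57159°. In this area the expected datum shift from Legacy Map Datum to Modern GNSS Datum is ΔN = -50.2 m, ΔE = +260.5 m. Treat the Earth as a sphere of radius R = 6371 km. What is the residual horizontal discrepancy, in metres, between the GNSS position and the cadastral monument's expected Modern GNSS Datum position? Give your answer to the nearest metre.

Observed coordinate differences: Δφ = -0.00014°, Δλ = +0.00229°.
Converting to metres (1° lat = 111195 m, cos φ = 0.963073): observed ΔN = -15.6 m, observed ΔE = 245.2 m.
Subtracting the expected shift leaves a residual of -15.6 − (-50.2) = 34.6 m north and 245.2 − (260.5) = -15.3 m east.
Residual distance = √(34.6² + (-15.3)²) = 37.8 m.

38 m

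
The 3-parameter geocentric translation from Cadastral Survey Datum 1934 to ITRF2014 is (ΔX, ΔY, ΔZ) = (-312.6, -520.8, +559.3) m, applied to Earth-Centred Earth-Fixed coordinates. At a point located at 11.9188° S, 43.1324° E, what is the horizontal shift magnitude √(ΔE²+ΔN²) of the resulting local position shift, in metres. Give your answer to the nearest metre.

458 m

The local east axis at (φ, λ) is (−sin λ, cos λ, 0), so ΔE = −sin(43.1324°)·(-312.6) + cos(43.1324°)·(-520.8) = -166.35 m.
The local north axis is (−sin φ cos λ, −sin φ sin λ, cos φ), giving ΔN = -47.114 − 73.536 + 547.242 = 426.59 m.
Horizontal magnitude = √(ΔE² + ΔN²) = √((-166.35)² + 426.59²) = 457.88 m.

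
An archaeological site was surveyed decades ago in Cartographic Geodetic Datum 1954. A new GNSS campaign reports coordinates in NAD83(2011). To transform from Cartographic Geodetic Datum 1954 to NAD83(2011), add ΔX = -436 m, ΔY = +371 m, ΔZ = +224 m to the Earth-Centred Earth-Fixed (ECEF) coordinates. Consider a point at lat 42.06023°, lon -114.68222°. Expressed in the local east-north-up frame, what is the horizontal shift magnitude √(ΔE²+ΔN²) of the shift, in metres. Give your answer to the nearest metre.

The local east axis at (φ, λ) is (−sin λ, cos λ, 0), so ΔE = −sin(-114.68222°)·(-436) + cos(-114.68222°)·371 = -551.09 m.
The local north axis is (−sin φ cos λ, −sin φ sin λ, cos φ), giving ΔN = -121.969 + 225.830 + 166.307 = 270.17 m.
Horizontal magnitude = √(ΔE² + ΔN²) = √((-551.09)² + 270.17²) = 613.75 m.

614 m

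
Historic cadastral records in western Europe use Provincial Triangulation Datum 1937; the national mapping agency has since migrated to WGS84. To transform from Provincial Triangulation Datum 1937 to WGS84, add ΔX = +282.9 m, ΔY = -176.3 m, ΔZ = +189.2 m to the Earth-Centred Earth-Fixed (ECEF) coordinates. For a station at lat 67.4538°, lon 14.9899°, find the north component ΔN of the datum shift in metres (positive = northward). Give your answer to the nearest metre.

ΔN = -138 m

The local north axis is (−sin φ cos λ, −sin φ sin λ, cos φ), giving ΔN = -252.387 + 42.115 + 72.545 = -137.73 m.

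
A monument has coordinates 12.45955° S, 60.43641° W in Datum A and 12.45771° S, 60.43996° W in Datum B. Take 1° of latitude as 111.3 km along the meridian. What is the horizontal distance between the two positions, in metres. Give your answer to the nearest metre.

437 m

Δφ = -12.45771° − -12.45955° = +0.00184°; Δλ = -60.43996° − -60.43641° = -0.00355°.
ΔN = Δφ × 111300 = 204.8 m; ΔE = Δλ × 111300 × cos(-12.45955°) = -0.00355 × 111300 × 0.976449 = -385.8 m.
Distance = √(ΔE² + ΔN²) = √((-385.8)² + 204.8²) = 436.8 m.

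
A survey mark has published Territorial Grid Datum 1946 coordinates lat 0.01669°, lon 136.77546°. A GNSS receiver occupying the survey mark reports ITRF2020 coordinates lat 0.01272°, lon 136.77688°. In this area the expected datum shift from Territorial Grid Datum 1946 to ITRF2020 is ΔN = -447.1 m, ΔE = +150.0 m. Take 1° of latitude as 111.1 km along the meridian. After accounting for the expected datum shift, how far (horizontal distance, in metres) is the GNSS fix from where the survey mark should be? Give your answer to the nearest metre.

10 m

Observed coordinate differences: Δφ = -0.00397°, Δλ = +0.00142°.
Converting to metres (1° lat = 111100 m, cos φ = 1.000000): observed ΔN = -441.1 m, observed ΔE = 157.8 m.
Subtracting the expected shift leaves a residual of -441.1 − (-447.1) = 6.0 m north and 157.8 − (150.0) = 7.8 m east.
Residual distance = √(6.0² + 7.8²) = 9.8 m.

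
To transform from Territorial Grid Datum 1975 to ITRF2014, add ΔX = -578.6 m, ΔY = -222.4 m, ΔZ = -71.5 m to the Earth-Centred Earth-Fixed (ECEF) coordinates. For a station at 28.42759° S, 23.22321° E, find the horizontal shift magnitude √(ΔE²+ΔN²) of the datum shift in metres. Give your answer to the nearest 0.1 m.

At φ = -28.42759°, λ = 23.22321°: sin φ = -0.476048, cos φ = 0.879419, sin λ = 0.394314, cos λ = 0.918976.
ΔE = −sin λ·ΔX + cos λ·ΔY = −(0.394314)·(-578.6) + (0.918976)·(-222.4) = 23.77 m.
ΔN = −sin φ cos λ·ΔX − sin φ sin λ·ΔY + cos φ·ΔZ = −(-0.476048)(0.918976)(-578.6) − (-0.476048)(0.394314)(-222.4) + (0.879419)(-71.5) = -357.75 m.
Horizontal magnitude = √(ΔE² + ΔN²) = √(23.77² + (-357.75)²) = 358.54 m.

358.5 m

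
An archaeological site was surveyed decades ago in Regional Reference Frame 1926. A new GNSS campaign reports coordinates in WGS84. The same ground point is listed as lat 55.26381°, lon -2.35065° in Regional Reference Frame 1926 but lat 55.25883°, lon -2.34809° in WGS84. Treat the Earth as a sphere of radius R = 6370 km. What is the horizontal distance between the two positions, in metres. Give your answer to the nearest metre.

Δφ = 55.25883° − 55.26381° = -0.00498°; Δλ = -2.34809° − -2.35065° = +0.00256°.
1° along a meridian = πR/180 = 111177 m.
ΔN = Δφ × 111177 = -553.7 m; ΔE = Δλ × 111177 × cos(55.26381°) = +0.00256 × 111177 × 0.569799 = 162.2 m.
Distance = √(ΔE² + ΔN²) = √(162.2² + (-553.7)²) = 576.9 m.

577 m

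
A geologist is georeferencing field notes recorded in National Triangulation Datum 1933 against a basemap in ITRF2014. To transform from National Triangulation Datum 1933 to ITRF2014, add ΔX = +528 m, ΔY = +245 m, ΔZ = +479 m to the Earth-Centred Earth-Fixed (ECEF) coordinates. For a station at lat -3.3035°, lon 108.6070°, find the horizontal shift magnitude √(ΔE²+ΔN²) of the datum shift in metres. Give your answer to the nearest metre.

At φ = -3.3035°, λ = 108.6070°: sin φ = -0.057625, cos φ = 0.998338, sin λ = 0.947729, cos λ = -0.319075.
ΔE = −sin λ·ΔX + cos λ·ΔY = −(0.947729)·(528) + (-0.319075)·(245) = -578.57 m.
ΔN = −sin φ cos λ·ΔX − sin φ sin λ·ΔY + cos φ·ΔZ = −(-0.057625)(-0.319075)(528) − (-0.057625)(0.947729)(245) + (0.998338)(479) = 481.88 m.
Horizontal magnitude = √(ΔE² + ΔN²) = √((-578.57)² + 481.88²) = 752.96 m.

753 m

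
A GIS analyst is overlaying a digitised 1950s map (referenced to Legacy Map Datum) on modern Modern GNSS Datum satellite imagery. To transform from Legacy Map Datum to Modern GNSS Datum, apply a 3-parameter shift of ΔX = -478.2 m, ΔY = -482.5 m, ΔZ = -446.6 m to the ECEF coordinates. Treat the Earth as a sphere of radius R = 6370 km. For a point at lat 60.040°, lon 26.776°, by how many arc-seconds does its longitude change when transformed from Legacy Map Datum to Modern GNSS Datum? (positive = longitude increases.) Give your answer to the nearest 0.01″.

sin φ = 0.866374, cos φ = 0.499395, sin λ = 0.450504, cos λ = 0.892775.
East component: ΔE = −sin λ·ΔX + cos λ·ΔY = −(0.450504)(-478.2) + (0.892775)(-482.5) = -215.33 m.
1° of latitude spans πR/180 = 111177 m; at latitude φ, 1° of longitude spans that × cos φ = 55521.5 m, so Δλ = -215.33 / 55521.5 × 3600 = -13.962″.

Δλ = -13.96″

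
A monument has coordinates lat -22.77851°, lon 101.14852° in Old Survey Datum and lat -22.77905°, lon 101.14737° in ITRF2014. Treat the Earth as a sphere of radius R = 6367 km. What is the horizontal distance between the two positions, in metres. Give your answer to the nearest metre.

132 m

Δφ = -22.77905° − -22.77851° = -0.00054°; Δλ = 101.14737° − 101.14852° = -0.00115°.
1° along a meridian = πR/180 = 111125 m.
ΔN = Δφ × 111125 = -60.0 m; ΔE = Δλ × 111125 × cos(-22.77851°) = -0.00115 × 111125 × 0.922008 = -117.8 m.
Distance = √(ΔE² + ΔN²) = √((-117.8)² + (-60.0)²) = 132.2 m.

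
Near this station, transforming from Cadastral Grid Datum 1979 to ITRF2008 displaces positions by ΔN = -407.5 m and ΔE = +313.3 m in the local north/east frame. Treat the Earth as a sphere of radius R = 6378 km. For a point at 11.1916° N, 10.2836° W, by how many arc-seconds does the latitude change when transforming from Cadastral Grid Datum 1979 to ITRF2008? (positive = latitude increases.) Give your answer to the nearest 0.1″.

On a sphere of radius R, 1 rad of latitude = R, so Δφ = ΔN / R = -407.5 / 6378000 = -6.3892e-05 rad = -13.179″.

Δφ = -13.2″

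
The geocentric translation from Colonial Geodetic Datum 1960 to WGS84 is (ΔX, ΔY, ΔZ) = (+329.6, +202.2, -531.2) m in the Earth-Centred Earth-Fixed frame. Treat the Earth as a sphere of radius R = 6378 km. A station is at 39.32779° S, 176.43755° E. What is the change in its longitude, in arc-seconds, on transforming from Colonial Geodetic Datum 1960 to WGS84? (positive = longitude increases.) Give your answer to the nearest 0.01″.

Δλ = -9.29″

sin φ = -0.633756, cos φ = 0.773533, sin λ = 0.062136, cos λ = -0.998068.
East component: ΔE = −sin λ·ΔX + cos λ·ΔY = −(0.062136)(329.6) + (-0.998068)(202.2) = -222.29 m.
1° of latitude spans πR/180 = 111317 m; at latitude φ, 1° of longitude spans that × cos φ = 86107.4 m, so Δλ = -222.29 / 86107.4 × 3600 = -9.294″.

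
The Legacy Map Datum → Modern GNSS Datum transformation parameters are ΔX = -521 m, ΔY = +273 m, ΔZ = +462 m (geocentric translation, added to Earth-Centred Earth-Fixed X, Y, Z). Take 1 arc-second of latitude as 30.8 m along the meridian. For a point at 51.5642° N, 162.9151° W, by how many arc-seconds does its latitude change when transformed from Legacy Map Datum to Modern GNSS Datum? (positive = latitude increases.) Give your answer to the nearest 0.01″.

Δφ = -1.30″

sin φ = 0.783305, cos φ = 0.621637, sin λ = -0.293788, cos λ = -0.955870.
North component: ΔN = −sin φ cos λ·ΔX − sin φ sin λ·ΔY + cos φ·ΔZ = −(0.783305)(-0.955870)(-521) − (0.783305)(-0.293788)(273) + (0.621637)(462) = -40.07 m.
1° of latitude spans 3600 × 30.80 = 110880 m, so Δφ = -40.07 / 110880 × 3600 = -1.301″.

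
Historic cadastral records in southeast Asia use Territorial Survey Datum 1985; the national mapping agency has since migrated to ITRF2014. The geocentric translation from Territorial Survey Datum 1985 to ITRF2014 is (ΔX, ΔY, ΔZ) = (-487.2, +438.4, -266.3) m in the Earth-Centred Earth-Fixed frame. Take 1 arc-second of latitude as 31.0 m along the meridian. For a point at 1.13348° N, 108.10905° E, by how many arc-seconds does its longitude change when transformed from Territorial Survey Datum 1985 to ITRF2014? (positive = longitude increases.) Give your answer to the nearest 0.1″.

sin φ = 0.019782, cos φ = 0.999804, sin λ = 0.950467, cos λ = -0.310827.
East component: ΔE = −sin λ·ΔX + cos λ·ΔY = −(0.950467)(-487.2) + (-0.310827)(438.4) = 326.80 m.
1° of latitude spans 3600 × 31.00 = 111600 m; at latitude φ, 1° of longitude spans that × cos φ = 111578.2 m, so Δλ = 326.80 / 111578.2 × 3600 = 10.544″.

Δλ = 10.5″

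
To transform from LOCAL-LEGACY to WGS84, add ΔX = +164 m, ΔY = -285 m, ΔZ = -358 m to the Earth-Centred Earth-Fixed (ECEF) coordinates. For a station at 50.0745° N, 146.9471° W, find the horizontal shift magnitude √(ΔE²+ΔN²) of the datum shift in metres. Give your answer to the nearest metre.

409 m

At φ = 50.0745°, λ = -146.9471°: sin φ = 0.766880, cos φ = 0.641791, sin λ = -0.545413, cos λ = -0.838167.
ΔE = −sin λ·ΔX + cos λ·ΔY = −(-0.545413)·(164) + (-0.838167)·(-285) = 328.33 m.
ΔN = −sin φ cos λ·ΔX − sin φ sin λ·ΔY + cos φ·ΔZ = −(0.766880)(-0.838167)(164) − (0.766880)(-0.545413)(-285) + (0.641791)(-358) = -243.55 m.
Horizontal magnitude = √(ΔE² + ΔN²) = √(328.33² + (-243.55)²) = 408.80 m.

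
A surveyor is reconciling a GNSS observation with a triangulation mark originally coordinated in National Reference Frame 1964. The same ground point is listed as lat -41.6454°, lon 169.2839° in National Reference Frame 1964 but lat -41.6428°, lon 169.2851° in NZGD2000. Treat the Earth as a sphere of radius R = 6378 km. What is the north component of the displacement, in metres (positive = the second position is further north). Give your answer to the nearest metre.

ΔN = 289 m

Δφ = -41.6428° − -41.6454° = +0.0026°; Δλ = 169.2851° − 169.2839° = +0.0012°.
1° along a meridian = πR/180 = 111317 m.
ΔN = Δφ × 111317 = 289.4 m; ΔE = Δλ × 111317 × cos(-41.6454°) = +0.0012 × 111317 × 0.747272 = 99.8 m.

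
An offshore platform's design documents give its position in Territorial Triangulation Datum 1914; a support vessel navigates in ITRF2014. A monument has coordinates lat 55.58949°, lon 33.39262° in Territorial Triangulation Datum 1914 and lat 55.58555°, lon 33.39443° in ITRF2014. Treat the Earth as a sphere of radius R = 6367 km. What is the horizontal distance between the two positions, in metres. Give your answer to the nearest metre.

Δφ = 55.58555° − 55.58949° = -0.00394°; Δλ = 33.39443° − 33.39262° = +0.00181°.
1° along a meridian = πR/180 = 111125 m.
ΔN = Δφ × 111125 = -437.8 m; ΔE = Δλ × 111125 × cos(55.58949°) = +0.00181 × 111125 × 0.565118 = 113.7 m.
Distance = √(ΔE² + ΔN²) = √(113.7² + (-437.8)²) = 452.3 m.

452 m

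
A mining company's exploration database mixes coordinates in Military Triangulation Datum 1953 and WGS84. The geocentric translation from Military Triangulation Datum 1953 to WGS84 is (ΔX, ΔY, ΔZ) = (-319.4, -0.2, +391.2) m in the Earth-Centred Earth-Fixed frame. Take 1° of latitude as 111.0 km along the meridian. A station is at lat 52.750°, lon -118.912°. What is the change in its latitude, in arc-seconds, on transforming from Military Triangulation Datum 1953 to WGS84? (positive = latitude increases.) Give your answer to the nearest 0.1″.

sin φ = 0.796002, cos φ = 0.605294, sin λ = -0.875363, cos λ = -0.483466.
North component: ΔN = −sin φ cos λ·ΔX − sin φ sin λ·ΔY + cos φ·ΔZ = −(0.796002)(-0.483466)(-319.4) − (0.796002)(-0.875363)(-0.2) + (0.605294)(391.2) = 113.73 m.
1° of latitude spans 111000 m, so Δφ = 113.73 / 111000 × 3600 = 3.689″.

Δφ = 3.7″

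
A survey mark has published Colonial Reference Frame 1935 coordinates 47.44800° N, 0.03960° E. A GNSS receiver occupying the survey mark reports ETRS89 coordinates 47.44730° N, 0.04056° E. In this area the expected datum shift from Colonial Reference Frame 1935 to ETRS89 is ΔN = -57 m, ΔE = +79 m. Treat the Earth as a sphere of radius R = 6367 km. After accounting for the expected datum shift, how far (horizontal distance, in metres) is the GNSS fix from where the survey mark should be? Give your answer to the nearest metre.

Observed coordinate differences: Δφ = -0.00070°, Δλ = +0.00096°.
Converting to metres (1° lat = 111125 m, cos φ = 0.676259): observed ΔN = -77.8 m, observed ΔE = 72.1 m.
Subtracting the expected shift leaves a residual of -77.8 − (-57) = -20.8 m north and 72.1 − (79) = -6.9 m east.
Residual distance = √((-20.8)² + (-6.9)²) = 21.9 m.

22 m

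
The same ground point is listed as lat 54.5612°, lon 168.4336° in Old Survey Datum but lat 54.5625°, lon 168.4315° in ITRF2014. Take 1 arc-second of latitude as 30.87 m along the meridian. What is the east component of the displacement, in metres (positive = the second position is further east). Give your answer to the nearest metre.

ΔE = -135 m

Δφ = 54.5625° − 54.5612° = +0.0013°; Δλ = 168.4315° − 168.4336° = -0.0021°.
1° of latitude = 3600 × 30.87 = 111132 m.
ΔN = Δφ × 111132 = 144.5 m; ΔE = Δλ × 111132 × cos(54.5612°) = -0.0021 × 111132 × 0.579833 = -135.3 m.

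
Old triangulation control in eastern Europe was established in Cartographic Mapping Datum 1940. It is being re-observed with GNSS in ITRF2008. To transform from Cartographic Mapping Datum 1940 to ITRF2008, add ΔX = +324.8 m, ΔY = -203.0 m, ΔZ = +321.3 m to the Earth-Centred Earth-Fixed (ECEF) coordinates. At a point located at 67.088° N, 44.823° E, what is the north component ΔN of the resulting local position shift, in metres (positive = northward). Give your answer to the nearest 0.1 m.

At φ = 67.088°, λ = 44.823°: sin φ = 0.921104, cos φ = 0.389317, sin λ = 0.704919, cos λ = 0.709288.
ΔN = −sin φ cos λ·ΔX − sin φ sin λ·ΔY + cos φ·ΔZ = −(0.921104)(0.709288)(324.8) − (0.921104)(0.704919)(-203.0) + (0.389317)(321.3) = 44.70 m.

ΔN = 44.7 m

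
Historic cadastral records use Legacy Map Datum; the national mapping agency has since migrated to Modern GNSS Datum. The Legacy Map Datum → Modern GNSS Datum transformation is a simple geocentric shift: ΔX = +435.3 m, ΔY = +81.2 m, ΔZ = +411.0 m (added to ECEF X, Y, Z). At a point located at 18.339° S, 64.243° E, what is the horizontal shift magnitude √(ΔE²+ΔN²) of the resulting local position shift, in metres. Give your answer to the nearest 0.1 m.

The local east axis at (φ, λ) is (−sin λ, cos λ, 0), so ΔE = −sin(64.243°)·435.3 + cos(64.243°)·81.2 = -356.76 m.
The local north axis is (−sin φ cos λ, −sin φ sin λ, cos φ), giving ΔN = 59.518 + 23.010 + 390.126 = 472.65 m.
Horizontal magnitude = √(ΔE² + ΔN²) = √((-356.76)² + 472.65²) = 592.18 m.

592.2 m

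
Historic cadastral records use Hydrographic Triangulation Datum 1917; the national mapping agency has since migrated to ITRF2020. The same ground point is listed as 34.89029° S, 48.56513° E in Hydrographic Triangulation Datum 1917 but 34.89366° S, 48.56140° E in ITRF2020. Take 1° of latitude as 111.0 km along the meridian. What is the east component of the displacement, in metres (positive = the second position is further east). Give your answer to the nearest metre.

ΔE = -340 m

Δφ = -34.89366° − -34.89029° = -0.00337°; Δλ = 48.56140° − 48.56513° = -0.00373°.
ΔN = Δφ × 111000 = -374.1 m; ΔE = Δλ × 111000 × cos(-34.89029°) = -0.00373 × 111000 × 0.820249 = -339.6 m.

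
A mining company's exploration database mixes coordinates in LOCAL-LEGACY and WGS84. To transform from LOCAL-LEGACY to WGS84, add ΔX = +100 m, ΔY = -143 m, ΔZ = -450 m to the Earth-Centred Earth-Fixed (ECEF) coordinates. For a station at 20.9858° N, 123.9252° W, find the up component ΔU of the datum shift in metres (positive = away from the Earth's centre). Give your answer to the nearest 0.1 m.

ΔU = -102.5 m

The local up (radial) axis is (cos φ cos λ, cos φ sin λ, sin φ), giving ΔU = -52.109 + 110.786 − 161.161 = -102.48 m.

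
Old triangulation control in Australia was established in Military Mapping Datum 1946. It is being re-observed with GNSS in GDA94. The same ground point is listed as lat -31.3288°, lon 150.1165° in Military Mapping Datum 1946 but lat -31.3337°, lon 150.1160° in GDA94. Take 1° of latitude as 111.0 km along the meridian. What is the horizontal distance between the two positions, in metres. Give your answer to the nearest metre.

Δφ = -31.3337° − -31.3288° = -0.0049°; Δλ = 150.1160° − 150.1165° = -0.0005°.
ΔN = Δφ × 111000 = -543.9 m; ΔE = Δλ × 111000 × cos(-31.3288°) = -0.0005 × 111000 × 0.854198 = -47.4 m.
Distance = √(ΔE² + ΔN²) = √((-47.4)² + (-543.9)²) = 546.0 m.

546 m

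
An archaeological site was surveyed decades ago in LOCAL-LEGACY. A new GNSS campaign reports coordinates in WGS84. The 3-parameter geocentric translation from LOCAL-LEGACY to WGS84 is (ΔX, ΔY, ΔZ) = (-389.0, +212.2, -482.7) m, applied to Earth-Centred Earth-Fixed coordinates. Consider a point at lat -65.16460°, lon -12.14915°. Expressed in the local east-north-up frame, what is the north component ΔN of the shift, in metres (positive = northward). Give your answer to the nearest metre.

At φ = -65.16460°, λ = -12.14915°: sin φ = -0.907518, cos φ = 0.420013, sin λ = -0.210457, cos λ = 0.977603.
ΔN = −sin φ cos λ·ΔX − sin φ sin λ·ΔY + cos φ·ΔZ = −(-0.907518)(0.977603)(-389.0) − (-0.907518)(-0.210457)(212.2) + (0.420013)(-482.7) = -588.39 m.

ΔN = -588 m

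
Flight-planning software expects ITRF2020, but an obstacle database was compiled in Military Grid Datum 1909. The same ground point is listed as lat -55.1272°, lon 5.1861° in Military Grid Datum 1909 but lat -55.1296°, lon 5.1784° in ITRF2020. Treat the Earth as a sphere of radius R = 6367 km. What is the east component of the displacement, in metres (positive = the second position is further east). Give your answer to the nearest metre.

ΔE = -489 m

Δφ = -55.1296° − -55.1272° = -0.0024°; Δλ = 5.1784° − 5.1861° = -0.0077°.
1° along a meridian = πR/180 = 111125 m.
ΔN = Δφ × 111125 = -266.7 m; ΔE = Δλ × 111125 × cos(-55.1272°) = -0.0077 × 111125 × 0.571756 = -489.2 m.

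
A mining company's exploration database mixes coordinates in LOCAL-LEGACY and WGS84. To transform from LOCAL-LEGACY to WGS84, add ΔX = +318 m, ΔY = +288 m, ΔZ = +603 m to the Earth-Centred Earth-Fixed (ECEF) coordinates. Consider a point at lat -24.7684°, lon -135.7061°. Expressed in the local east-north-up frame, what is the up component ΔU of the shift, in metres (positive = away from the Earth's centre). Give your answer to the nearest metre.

ΔU = -642 m

At φ = -24.7684°, λ = -135.7061°: sin φ = -0.418951, cos φ = 0.908009, sin λ = -0.698339, cos λ = -0.715767.
ΔU = cos φ cos λ·ΔX + cos φ sin λ·ΔY + sin φ·ΔZ = (0.908009)(-0.715767)(318) + (0.908009)(-0.698339)(288) + (-0.418951)(603) = -641.92 m.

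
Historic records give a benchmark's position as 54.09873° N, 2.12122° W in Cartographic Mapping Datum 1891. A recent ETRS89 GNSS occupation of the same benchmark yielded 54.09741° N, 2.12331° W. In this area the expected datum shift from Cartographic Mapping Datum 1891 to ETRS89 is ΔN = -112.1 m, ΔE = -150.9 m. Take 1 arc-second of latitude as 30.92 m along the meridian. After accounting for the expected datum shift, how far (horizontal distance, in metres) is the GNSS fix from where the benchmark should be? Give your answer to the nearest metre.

Observed coordinate differences: Δφ = -0.00132°, Δλ = -0.00209°.
Converting to metres (1° lat = 111312 m, cos φ = 0.586390): observed ΔN = -146.9 m, observed ΔE = -136.4 m.
Subtracting the expected shift leaves a residual of -146.9 − (-112.1) = -34.8 m north and -136.4 − (-150.9) = 14.5 m east.
Residual distance = √((-34.8)² + 14.5²) = 37.7 m.

38 m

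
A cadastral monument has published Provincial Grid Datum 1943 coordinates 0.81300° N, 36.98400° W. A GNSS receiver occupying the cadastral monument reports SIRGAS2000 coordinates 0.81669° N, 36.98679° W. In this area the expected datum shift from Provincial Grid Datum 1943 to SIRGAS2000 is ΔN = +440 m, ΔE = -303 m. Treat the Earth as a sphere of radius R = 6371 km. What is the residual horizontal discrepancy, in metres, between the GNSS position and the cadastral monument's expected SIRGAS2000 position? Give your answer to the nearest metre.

31 m

Observed coordinate differences: Δφ = +0.00369°, Δλ = -0.00279°.
Converting to metres (1° lat = 111195 m, cos φ = 0.999899): observed ΔN = 410.3 m, observed ΔE = -310.2 m.
Subtracting the expected shift leaves a residual of 410.3 − (440) = -29.7 m north and -310.2 − (-303) = -7.2 m east.
Residual distance = √((-29.7)² + (-7.2)²) = 30.6 m.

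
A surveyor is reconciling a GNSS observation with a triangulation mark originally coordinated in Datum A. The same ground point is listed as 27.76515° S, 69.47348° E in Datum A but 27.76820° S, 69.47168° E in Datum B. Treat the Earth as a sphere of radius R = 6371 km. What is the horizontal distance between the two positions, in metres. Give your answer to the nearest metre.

Δφ = -27.76820° − -27.76515° = -0.00305°; Δλ = 69.47168° − 69.47348° = -0.00180°.
1° along a meridian = πR/180 = 111195 m.
ΔN = Δφ × 111195 = -339.1 m; ΔE = Δλ × 111195 × cos(-27.76515°) = -0.00180 × 111195 × 0.884864 = -177.1 m.
Distance = √(ΔE² + ΔN²) = √((-177.1)² + (-339.1)²) = 382.6 m.

383 m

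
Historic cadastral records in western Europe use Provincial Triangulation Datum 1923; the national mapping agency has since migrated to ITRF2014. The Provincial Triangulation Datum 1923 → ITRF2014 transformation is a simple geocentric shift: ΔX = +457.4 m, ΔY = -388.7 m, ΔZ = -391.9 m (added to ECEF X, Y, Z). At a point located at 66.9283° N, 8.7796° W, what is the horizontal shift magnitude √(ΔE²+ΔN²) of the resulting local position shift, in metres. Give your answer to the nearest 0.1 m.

The local east axis at (φ, λ) is (−sin λ, cos λ, 0), so ΔE = −sin(-8.7796°)·457.4 + cos(-8.7796°)·(-388.7) = -314.33 m.
The local north axis is (−sin φ cos λ, −sin φ sin λ, cos φ), giving ΔN = -415.884 − 54.583 − 153.579 = -624.05 m.
Horizontal magnitude = √(ΔE² + ΔN²) = √((-314.33)² + (-624.05)²) = 698.74 m.

698.7 m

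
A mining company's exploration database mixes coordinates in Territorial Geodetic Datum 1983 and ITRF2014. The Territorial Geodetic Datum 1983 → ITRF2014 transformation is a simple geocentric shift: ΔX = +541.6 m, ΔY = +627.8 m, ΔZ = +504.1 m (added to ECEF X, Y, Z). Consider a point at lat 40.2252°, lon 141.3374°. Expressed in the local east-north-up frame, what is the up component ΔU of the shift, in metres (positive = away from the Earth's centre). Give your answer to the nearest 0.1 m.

At φ = 40.2252°, λ = 141.3374°: sin φ = 0.645794, cos φ = 0.763512, sin λ = 0.624733, cos λ = -0.780838.
ΔU = cos φ cos λ·ΔX + cos φ sin λ·ΔY + sin φ·ΔZ = (0.763512)(-0.780838)(541.6) + (0.763512)(0.624733)(627.8) + (0.645794)(504.1) = 302.11 m.

ΔU = 302.1 m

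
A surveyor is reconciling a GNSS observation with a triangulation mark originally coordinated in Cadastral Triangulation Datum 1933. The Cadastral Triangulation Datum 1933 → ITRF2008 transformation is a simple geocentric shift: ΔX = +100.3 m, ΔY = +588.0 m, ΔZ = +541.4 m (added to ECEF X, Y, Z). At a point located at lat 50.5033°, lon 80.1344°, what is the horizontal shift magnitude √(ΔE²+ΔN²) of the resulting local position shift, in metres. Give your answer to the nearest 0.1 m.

The local east axis at (φ, λ) is (−sin λ, cos λ, 0), so ΔE = −sin(80.1344°)·100.3 + cos(80.1344°)·588.0 = 1.93 m.
The local north axis is (−sin φ cos λ, −sin φ sin λ, cos φ), giving ΔN = -13.261 − 447.027 + 344.349 = -115.94 m.
Horizontal magnitude = √(ΔE² + ΔN²) = √(1.93² + (-115.94)²) = 115.96 m.

116.0 m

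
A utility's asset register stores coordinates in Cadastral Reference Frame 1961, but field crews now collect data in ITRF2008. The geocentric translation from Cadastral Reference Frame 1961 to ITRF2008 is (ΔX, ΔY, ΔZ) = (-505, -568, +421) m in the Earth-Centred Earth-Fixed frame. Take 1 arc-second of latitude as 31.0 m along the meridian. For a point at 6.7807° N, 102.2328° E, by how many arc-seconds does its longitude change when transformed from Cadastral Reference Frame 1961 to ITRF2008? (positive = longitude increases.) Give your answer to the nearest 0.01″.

Δλ = 19.94″

sin φ = 0.118069, cos φ = 0.993005, sin λ = 0.977295, cos λ = -0.211884.
East component: ΔE = −sin λ·ΔX + cos λ·ΔY = −(0.977295)(-505) + (-0.211884)(-568) = 613.88 m.
1° of latitude spans 3600 × 31.00 = 111600 m; at latitude φ, 1° of longitude spans that × cos φ = 110819.4 m, so Δλ = 613.88 / 110819.4 × 3600 = 19.942″.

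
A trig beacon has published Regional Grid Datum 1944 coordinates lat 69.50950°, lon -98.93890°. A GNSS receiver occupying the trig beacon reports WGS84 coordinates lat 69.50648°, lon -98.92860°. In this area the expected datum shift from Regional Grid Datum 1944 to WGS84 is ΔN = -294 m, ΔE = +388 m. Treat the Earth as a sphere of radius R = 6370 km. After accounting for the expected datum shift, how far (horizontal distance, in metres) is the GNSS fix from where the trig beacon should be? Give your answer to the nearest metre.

Observed coordinate differences: Δφ = -0.00302°, Δλ = +0.01030°.
Converting to metres (1° lat = 111177 m, cos φ = 0.350052): observed ΔN = -335.8 m, observed ΔE = 400.9 m.
Subtracting the expected shift leaves a residual of -335.8 − (-294) = -41.8 m north and 400.9 − (388) = 12.9 m east.
Residual distance = √((-41.8)² + 12.9²) = 43.7 m.

44 m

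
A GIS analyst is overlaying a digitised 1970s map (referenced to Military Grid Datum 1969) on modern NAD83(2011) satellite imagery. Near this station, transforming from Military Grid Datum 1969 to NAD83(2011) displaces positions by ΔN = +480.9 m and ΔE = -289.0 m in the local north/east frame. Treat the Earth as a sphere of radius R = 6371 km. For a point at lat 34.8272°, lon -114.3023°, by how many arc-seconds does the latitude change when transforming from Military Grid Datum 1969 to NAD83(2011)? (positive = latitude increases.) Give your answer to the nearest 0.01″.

Δφ = 15.57″

On a sphere of radius R, 1 rad of latitude = R, so Δφ = ΔN / R = 480.9 / 6371000 = 7.5483e-05 rad = 15.569″.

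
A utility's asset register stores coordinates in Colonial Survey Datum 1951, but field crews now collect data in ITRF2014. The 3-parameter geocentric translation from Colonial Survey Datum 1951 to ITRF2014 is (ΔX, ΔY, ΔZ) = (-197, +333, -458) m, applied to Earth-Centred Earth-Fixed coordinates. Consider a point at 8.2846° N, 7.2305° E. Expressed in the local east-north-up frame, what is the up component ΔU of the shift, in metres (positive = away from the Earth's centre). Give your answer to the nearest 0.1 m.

The local up (radial) axis is (cos φ cos λ, cos φ sin λ, sin φ), giving ΔU = -193.394 + 41.474 − 65.993 = -217.91 m.

ΔU = -217.9 m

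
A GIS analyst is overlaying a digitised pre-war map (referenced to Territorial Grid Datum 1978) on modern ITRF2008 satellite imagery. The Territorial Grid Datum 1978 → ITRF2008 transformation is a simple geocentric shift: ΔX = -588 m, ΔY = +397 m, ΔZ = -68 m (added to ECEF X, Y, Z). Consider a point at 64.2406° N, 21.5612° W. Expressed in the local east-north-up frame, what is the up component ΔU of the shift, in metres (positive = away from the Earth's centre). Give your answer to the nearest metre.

ΔU = -362 m

At φ = 64.2406°, λ = -21.5612°: sin φ = 0.900627, cos φ = 0.434593, sin λ = -0.367495, cos λ = 0.930026.
ΔU = cos φ cos λ·ΔX + cos φ sin λ·ΔY + sin φ·ΔZ = (0.434593)(0.930026)(-588) + (0.434593)(-0.367495)(397) + (0.900627)(-68) = -362.31 m.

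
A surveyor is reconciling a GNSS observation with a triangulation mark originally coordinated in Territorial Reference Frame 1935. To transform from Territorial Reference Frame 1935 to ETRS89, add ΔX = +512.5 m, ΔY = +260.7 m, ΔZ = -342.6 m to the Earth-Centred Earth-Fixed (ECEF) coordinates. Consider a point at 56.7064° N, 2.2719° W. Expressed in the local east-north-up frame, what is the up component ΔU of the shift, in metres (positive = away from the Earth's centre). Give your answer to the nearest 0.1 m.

ΔU = -10.9 m

The local up (radial) axis is (cos φ cos λ, cos φ sin λ, sin φ), giving ΔU = 281.105 − 5.673 − 286.369 = -10.94 m.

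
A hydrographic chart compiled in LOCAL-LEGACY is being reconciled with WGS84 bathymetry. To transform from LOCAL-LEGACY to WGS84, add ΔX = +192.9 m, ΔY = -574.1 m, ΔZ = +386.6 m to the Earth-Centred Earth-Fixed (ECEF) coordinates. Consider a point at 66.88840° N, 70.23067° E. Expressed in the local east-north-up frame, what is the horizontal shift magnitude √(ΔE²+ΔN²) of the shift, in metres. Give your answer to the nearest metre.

698 m

The local east axis at (φ, λ) is (−sin λ, cos λ, 0), so ΔE = −sin(70.23067°)·192.9 + cos(70.23067°)·(-574.1) = -375.71 m.
The local north axis is (−sin φ cos λ, −sin φ sin λ, cos φ), giving ΔN = -60.009 + 496.903 + 151.750 = 588.64 m.
Horizontal magnitude = √(ΔE² + ΔN²) = √((-375.71)² + 588.64²) = 698.33 m.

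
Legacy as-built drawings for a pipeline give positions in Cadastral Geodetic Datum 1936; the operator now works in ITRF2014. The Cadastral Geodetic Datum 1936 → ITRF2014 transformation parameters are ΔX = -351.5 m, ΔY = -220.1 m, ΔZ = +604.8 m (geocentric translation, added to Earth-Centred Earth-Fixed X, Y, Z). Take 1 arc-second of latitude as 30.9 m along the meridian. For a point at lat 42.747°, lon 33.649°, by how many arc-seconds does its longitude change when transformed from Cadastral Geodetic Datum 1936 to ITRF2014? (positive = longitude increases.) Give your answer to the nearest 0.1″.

sin φ = 0.678762, cos φ = 0.734358, sin λ = 0.554104, cos λ = 0.832448.
East component: ΔE = −sin λ·ΔX + cos λ·ΔY = −(0.554104)(-351.5) + (0.832448)(-220.1) = 11.55 m.
1° of latitude spans 3600 × 30.90 = 111240 m; at latitude φ, 1° of longitude spans that × cos φ = 81690.0 m, so Δλ = 11.55 / 81690.0 × 3600 = 0.509″.

Δλ = 0.5″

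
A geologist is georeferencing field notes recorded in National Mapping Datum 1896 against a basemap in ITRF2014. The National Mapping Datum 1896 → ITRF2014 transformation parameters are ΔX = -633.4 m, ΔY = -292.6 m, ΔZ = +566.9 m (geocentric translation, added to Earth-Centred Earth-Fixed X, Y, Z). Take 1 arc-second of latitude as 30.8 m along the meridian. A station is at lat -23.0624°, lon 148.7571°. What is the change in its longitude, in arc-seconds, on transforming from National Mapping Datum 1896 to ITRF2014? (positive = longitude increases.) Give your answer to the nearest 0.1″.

Δλ = 20.4″

sin φ = -0.391733, cos φ = 0.920079, sin λ = 0.518667, cos λ = -0.854976.
East component: ΔE = −sin λ·ΔX + cos λ·ΔY = −(0.518667)(-633.4) + (-0.854976)(-292.6) = 578.69 m.
1° of latitude spans 3600 × 30.80 = 110880 m; at latitude φ, 1° of longitude spans that × cos φ = 102018.3 m, so Δλ = 578.69 / 102018.3 × 3600 = 20.421″.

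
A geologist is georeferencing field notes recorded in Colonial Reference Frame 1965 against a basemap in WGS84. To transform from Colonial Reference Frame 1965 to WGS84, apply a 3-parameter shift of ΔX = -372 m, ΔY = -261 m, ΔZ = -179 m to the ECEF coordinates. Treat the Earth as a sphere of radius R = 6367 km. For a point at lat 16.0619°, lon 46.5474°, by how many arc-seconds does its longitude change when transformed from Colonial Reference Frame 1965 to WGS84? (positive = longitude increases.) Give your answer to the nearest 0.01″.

sin φ = 0.276676, cos φ = 0.960963, sin λ = 0.725944, cos λ = 0.687754.
East component: ΔE = −sin λ·ΔX + cos λ·ΔY = −(0.725944)(-372) + (0.687754)(-261) = 90.55 m.
1° of latitude spans πR/180 = 111125 m; at latitude φ, 1° of longitude spans that × cos φ = 106787.2 m, so Δλ = 90.55 / 106787.2 × 3600 = 3.053″.

Δλ = 3.05″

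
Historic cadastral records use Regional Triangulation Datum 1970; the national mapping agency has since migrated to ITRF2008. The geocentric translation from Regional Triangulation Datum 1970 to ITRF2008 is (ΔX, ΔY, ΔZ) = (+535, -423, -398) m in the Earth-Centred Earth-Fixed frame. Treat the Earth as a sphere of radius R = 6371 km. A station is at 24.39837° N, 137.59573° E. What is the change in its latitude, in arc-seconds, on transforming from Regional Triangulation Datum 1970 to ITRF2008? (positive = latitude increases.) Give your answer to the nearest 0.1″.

sin φ = 0.413079, cos φ = 0.910695, sin λ = 0.674357, cos λ = -0.738405.
North component: ΔN = −sin φ cos λ·ΔX − sin φ sin λ·ΔY + cos φ·ΔZ = −(0.413079)(-0.738405)(535) − (0.413079)(0.674357)(-423) + (0.910695)(-398) = -81.44 m.
1° of latitude spans πR/180 = 111195 m, so Δφ = -81.44 / 111195 × 3600 = -2.637″.

Δφ = -2.6″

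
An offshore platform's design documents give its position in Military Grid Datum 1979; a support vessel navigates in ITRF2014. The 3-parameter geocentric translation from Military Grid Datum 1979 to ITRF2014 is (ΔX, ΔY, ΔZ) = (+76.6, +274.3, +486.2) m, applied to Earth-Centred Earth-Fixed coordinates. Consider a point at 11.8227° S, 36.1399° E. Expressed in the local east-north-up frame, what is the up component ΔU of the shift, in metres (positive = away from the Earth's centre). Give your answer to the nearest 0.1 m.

ΔU = 119.3 m

At φ = -11.8227°, λ = 36.1399°: sin φ = -0.204884, cos φ = 0.978786, sin λ = 0.589759, cos λ = 0.807579.
ΔU = cos φ cos λ·ΔX + cos φ sin λ·ΔY + sin φ·ΔZ = (0.978786)(0.807579)(76.6) + (0.978786)(0.589759)(274.3) + (-0.204884)(486.2) = 119.27 m.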